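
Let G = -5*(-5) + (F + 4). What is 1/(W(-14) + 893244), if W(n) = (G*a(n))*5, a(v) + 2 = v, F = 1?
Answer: 1/890844 ≈ 1.1225e-6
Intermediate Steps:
a(v) = -2 + v
G = 30 (G = -5*(-5) + (1 + 4) = 25 + 5 = 30)
W(n) = -300 + 150*n (W(n) = (30*(-2 + n))*5 = (-60 + 30*n)*5 = -300 + 150*n)
1/(W(-14) + 893244) = 1/((-300 + 150*(-14)) + 893244) = 1/((-300 - 2100) + 893244) = 1/(-2400 + 893244) = 1/890844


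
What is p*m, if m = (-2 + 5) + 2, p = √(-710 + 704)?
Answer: 5*I*√6 ≈ 12.247*I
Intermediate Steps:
p = I*√6 (p = √(-6) = I*√6 ≈ 2.4495*I)
m = 5 (m = 3 + 2 = 5)
p*m = (I*√6)*5 = 5*I*√6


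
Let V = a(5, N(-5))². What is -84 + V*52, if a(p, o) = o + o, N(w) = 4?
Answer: 3244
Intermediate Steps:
a(p, o) = 2*o
V = 64 (V = (2*4)² = 8² = 64)
-84 + V*52 = -84 + 64*52 = -84 + 3328 = 3244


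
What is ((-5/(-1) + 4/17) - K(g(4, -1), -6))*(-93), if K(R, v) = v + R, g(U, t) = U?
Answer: -11439/17 ≈ -672.88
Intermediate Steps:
K(R, v) = R + v
((-5/(-1) + 4/17) - K(g(4, -1), -6))*(-93) = ((-5/(-1) + 4/17) - (4 - 6))*(-93) = ((-5*(-1) + 4*(1/17)) - 1*(-2))*(-93) = ((5 + 4/17) + 2)*(-93) = (89/17 + 2)*(-93) = (123/17)*(-93) = -11439/17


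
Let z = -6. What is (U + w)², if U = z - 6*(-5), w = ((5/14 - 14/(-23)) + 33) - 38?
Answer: 41332041/103684 ≈ 398.63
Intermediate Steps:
w = -1299/322 (w = ((5*(1/14) - 14*(-1/23)) + 33) - 38 = ((5/14 + 14/23) + 33) - 38 = (311/322 + 33) - 38 = 10937/322 - 38 = -1299/322 ≈ -4.0342)
U = 24 (U = -6 - 6*(-5) = -6 + 30 = 24)
(U + w)² = (24 - 1299/322)² = (6429/322)² = 41332041/103684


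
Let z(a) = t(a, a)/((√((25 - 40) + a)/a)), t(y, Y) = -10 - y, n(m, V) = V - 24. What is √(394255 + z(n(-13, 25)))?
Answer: √(77273980 + 154*I*√14)/14 ≈ 627.9 + 0.002341*I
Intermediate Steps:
n(m, V) = -24 + V
z(a) = a*(-10 - a)/√(-15 + a) (z(a) = (-10 - a)/((√((25 - 40) + a)/a)) = (-10 - a)/((√(-15 + a)/a)) = (-10 - a)*(a/√(-15 + a)) = a*(-10 - a)/√(-15 + a))
√(394255 + z(n(-13, 25))) = √(394255 - (-24 + 25)*(10 + (-24 + 25))/√(-15 + (-24 + 25))) = √(394255 - 1*1*(10 + 1)/√(-15 + 1)) = √(394255 - 1*1*11/√(-14)) = √(394255 - 1*1*(-I*√14/14)*11) = √(394255 + 11*I*√14/14)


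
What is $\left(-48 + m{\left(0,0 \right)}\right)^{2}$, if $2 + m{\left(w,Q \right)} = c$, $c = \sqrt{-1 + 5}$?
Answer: $2304$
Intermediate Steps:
$c = 2$ ($c = \sqrt{4} = 2$)
$m{\left(w,Q \right)} = 0$ ($m{\left(w,Q \right)} = -2 + 2 = 0$)
$\left(-48 + m{\left(0,0 \right)}\right)^{2} = \left(-48 + 0\right)^{2} = \left(-48\right)^{2} = 2304$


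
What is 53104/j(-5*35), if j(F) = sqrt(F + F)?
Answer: -26552*I*sqrt(14)/35 ≈ -2838.5*I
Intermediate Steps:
j(F) = sqrt(2)*sqrt(F) (j(F) = sqrt(2*F) = sqrt(2)*sqrt(F))
53104/j(-5*35) = 53104/((sqrt(2)*sqrt(-5*35))) = 53104/((sqrt(2)*sqrt(-175))) = 53104/((sqrt(2)*(5*I*sqrt(7)))) = 53104/((5*I*sqrt(14))) = 53104*(-I*sqrt(14)/70) = -26552*I*sqrt(14)/35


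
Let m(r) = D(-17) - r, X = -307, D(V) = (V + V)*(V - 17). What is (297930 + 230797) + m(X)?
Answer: 530190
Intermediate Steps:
D(V) = 2*V*(-17 + V) (D(V) = (2*V)*(-17 + V) = 2*V*(-17 + V))
m(r) = 1156 - r (m(r) = 2*(-17)*(-17 - 17) - r = 2*(-17)*(-34) - r = 1156 - r)
(297930 + 230797) + m(X) = (297930 + 230797) + (1156 - 1*(-307)) = 528727 + (1156 + 307) = 528727 + 1463 = 530190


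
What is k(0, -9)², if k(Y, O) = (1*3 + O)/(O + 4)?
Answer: 36/25 ≈ 1.4400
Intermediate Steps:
k(Y, O) = (3 + O)/(4 + O)
k(0, -9)² = ((3 - 9)/(4 - 9))² = (-6/(-5))² = (-⅕*(-6))² = (6/5)² = 36/25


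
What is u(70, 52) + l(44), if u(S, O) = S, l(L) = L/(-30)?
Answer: 1028/15 ≈ 68.533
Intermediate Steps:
l(L) = -L/30 (l(L) = L*(-1/30) = -L/30)
u(70, 52) + l(44) = 70 - 1/30*44 = 70 - 22/15 = 1028/15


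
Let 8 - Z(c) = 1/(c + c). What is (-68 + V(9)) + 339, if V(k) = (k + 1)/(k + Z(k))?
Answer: 16567/61 ≈ 271.59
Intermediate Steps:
Z(c) = 8 - 1/(2*c) (Z(c) = 8 - 1/(c + c) = 8 - 1/(2*c))
V(k) = (1 + k)/(8 + k - 1/(2*k)) (V(k) = (k + 1)/(k + (8 - 1/(2*k))) = (1 + k)/(8 + k - 1/(2*k)))
(-68 + V(9)) + 339 = (-68 + 2*9*(1 + 9)/(-1 + 2*9**2 + 16*9)) + 339 = (-68 + 2*9*10/(-1 + 2*81 + 144)) + 339 = (-68 + 2*9*10/(-1 + 162 + 144)) + 339 = (-68 + 2*9*10/305) + 339 = (-68 + 2*9*(1/305)*10) + 339 = (-68 + 36/61) + 339 = -4112/61 + 339 = 16567/61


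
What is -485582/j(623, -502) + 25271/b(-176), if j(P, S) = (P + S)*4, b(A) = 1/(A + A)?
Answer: -2152927655/242 ≈ -8.8964e+6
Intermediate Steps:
b(A) = 1/(2*A)
j(P, S) = 4*P + 4*S
-485582/j(623, -502) + 25271/b(-176) = -485582/(4*623 + 4*(-502)) + 25271/(((½)/(-176))) = -485582/(2492 - 2008) + 25271/(((½)*(-1/176))) = -485582/484 + 25271/(-1/352) = -485582*1/484 + 25271*(-352) = -242791/242 - 8895392 = -2152927655/242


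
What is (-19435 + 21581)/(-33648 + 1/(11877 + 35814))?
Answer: -102344886/1604706767 ≈ -0.063778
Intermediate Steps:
(-19435 + 21581)/(-33648 + 1/(11877 + 35814)) = 2146/(-33648 + 1/47691) = 2146/(-1604706767/47691) = 2146*(-47691/1604706767) = -102344886/1604706767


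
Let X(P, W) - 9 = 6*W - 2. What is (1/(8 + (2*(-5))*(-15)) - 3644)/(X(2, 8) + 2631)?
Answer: -575751/424388 ≈ -1.3567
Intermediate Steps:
X(P, W) = 7 + 6*W (X(P, W) = 9 + (6*W - 2) = 9 + (-2 + 6*W) = 7 + 6*W)
(1/(8 + (2*(-5))*(-15)) - 3644)/(X(2, 8) + 2631) = (1/(8 + (2*(-5))*(-15)) - 3644)/((7 + 6*8) + 2631) = (1/(8 - 10*(-15)) - 3644)/((7 + 48) + 2631) = (1/(8 + 150) - 3644)/(55 + 2631) = (1/158 - 3644)/2686 = (1/158 - 3644)*(1/2686) = -575751/158*1/2686 = -575751/424388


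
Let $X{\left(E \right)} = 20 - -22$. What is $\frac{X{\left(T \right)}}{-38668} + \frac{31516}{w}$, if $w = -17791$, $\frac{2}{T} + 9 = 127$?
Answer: $- \frac{87100565}{49138742} \approx -1.7725$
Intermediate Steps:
$T = \frac{1}{59}$ ($T = \frac{2}{-9 + 127} = \frac{2}{118} = 2 \cdot \frac{1}{118} = \frac{1}{59} \approx 0.016949$)
$X{\left(E \right)} = 42$ ($X{\left(E \right)} = 20 + 22 = 42$)
$\frac{X{\left(T \right)}}{-38668} + \frac{31516}{w} = \frac{42}{-38668} + \frac{31516}{-17791} = 42 \left(- \frac{1}{38668}\right) + 31516 \left(- \frac{1}{17791}\right) = - \frac{3}{2762} - \frac{31516}{17791} = - \frac{87100565}{49138742}$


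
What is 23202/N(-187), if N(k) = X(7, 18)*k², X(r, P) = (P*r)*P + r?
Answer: 23202/79554475 ≈ 0.00029165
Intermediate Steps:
X(r, P) = r + r*P² (X(r, P) = r*P² + r = r + r*P²)
N(k) = 2275*k² (N(k) = (7*(1 + 18²))*k² = (7*(1 + 324))*k² = (7*325)*k² = 2275*k²)
23202/N(-187) = 23202/((2275*(-187)²)) = 23202/((2275*34969)) = 23202/79554475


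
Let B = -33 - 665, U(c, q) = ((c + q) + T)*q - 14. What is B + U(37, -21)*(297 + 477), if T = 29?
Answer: -742964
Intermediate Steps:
U(c, q) = -14 + q*(29 + c + q) (U(c, q) = ((c + q) + 29)*q - 14 = (29 + c + q)*q - 14 = q*(29 + c + q) - 14 = -14 + q*(29 + c + q))
B = -698
B + U(37, -21)*(297 + 477) = -698 + (-14 + (-21)**2 + 29*(-21) + 37*(-21))*(297 + 477) = -698 + (-14 + 441 - 609 - 777)*774 = -698 - 959*774 = -698 - 742266 = -742964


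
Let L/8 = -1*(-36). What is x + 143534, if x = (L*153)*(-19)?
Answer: -693682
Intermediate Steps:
L = 288 (L = 8*(-1*(-36)) = 8*36 = 288)
x = -837216 (x = (288*153)*(-19) = 44064*(-19) = -837216)
x + 143534 = -837216 + 143534 = -693682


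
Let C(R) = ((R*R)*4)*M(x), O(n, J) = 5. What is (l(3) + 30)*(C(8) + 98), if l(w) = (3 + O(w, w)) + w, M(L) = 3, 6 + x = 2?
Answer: 35506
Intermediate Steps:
x = -4 (x = -6 + 2 = -4)
l(w) = 8 + w (l(w) = (3 + 5) + w = 8 + w)
C(R) = 12*R² (C(R) = ((R*R)*4)*3 = (R²*4)*3 = (4*R²)*3 = 12*R²)
(l(3) + 30)*(C(8) + 98) = ((8 + 3) + 30)*(12*8² + 98) = (11 + 30)*(12*64 + 98) = 41*(768 + 98) = 41*866 = 35506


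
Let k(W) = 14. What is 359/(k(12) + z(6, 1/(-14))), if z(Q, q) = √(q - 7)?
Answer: 70364/2843 - 1077*I*√154/2843 ≈ 24.75 - 4.7011*I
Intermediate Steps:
z(Q, q) = √(-7 + q)
359/(k(12) + z(6, 1/(-14))) = 359/(14 + √(-7 + 1/(-14))) = 359/(14 + √(-7 - 1/14)) = 359/(14 + √(-99/14)) = 359/(14 + 3*I*√154/14)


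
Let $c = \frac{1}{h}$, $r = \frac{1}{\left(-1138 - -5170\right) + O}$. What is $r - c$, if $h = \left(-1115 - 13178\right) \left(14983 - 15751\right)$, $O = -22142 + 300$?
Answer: $- \frac{5497417}{97750398720} \approx -5.6239 \cdot 10^{-5}$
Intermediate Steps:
$O = -21842$
$h = 10977024$ ($h = \left(-14293\right) \left(-768\right) = 10977024$)
$r = - \frac{1}{17810}$ ($r = \frac{1}{\left(-1138 - -5170\right) - 21842} = \frac{1}{\left(-1138 + 5170\right) - 21842} = \frac{1}{4032 - 21842} = \frac{1}{-17810} = - \frac{1}{17810} \approx -5.6148 \cdot 10^{-5}$)
$c = \frac{1}{10977024} \approx 9.1099 \cdot 10^{-8}$
$r - c = - \frac{1}{17810} - \frac{1}{10977024} = - \frac{5497417}{97750398720}$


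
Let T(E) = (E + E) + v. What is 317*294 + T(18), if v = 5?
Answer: 93239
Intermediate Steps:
T(E) = 5 + 2*E (T(E) = (E + E) + 5 = 2*E + 5 = 5 + 2*E)
317*294 + T(18) = 317*294 + (5 + 2*18) = 93198 + (5 + 36) = 93198 + 41 = 93239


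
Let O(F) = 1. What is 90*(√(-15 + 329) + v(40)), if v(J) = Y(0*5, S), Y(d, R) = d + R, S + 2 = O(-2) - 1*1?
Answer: -180 + 90*√314 ≈ 1414.8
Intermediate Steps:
S = -2 (S = -2 + (1 - 1*1) = -2 + (1 - 1) = -2 + 0 = -2)
Y(d, R) = R + d
v(J) = -2 (v(J) = -2 + 0*5 = -2 + 0 = -2)
90*(√(-15 + 329) + v(40)) = 90*(√(-15 + 329) - 2) = 90*(√314 - 2) = 90*(-2 + √314) = -180 + 90*√314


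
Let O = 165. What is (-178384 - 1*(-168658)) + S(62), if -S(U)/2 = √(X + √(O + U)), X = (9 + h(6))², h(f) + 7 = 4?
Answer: -9726 - 2*√(36 + √227) ≈ -9740.3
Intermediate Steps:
h(f) = -3 (h(f) = -7 + 4 = -3)
X = 36 (X = (9 - 3)² = 6² = 36)
S(U) = -2*√(36 + √(165 + U))
(-178384 - 1*(-168658)) + S(62) = (-178384 - 1*(-168658)) - 2*√(36 + √(165 + 62)) = (-178384 + 168658) - 2*√(36 + √227) = -9726 - 2*√(36 + √227)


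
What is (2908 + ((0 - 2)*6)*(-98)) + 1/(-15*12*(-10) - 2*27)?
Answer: 7130665/1746 ≈ 4084.0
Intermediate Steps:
(2908 + ((0 - 2)*6)*(-98)) + 1/(-15*12*(-10) - 2*27) = (2908 - 2*6*(-98)) + 1/(-180*(-10) - 54) = (2908 - 12*(-98)) + 1/(1800 - 54) = (2908 + 1176) + 1/1746 = 4084 + 1/1746 = 7130665/1746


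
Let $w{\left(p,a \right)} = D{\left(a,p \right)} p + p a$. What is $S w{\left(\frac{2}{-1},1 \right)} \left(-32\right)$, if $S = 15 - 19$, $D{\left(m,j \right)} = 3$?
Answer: $-1024$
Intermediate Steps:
$S = -4$ ($S = 15 - 19 = -4$)
$w{\left(p,a \right)} = 3 p + a p$ ($w{\left(p,a \right)} = 3 p + p a = 3 p + a p$)
$S w{\left(\frac{2}{-1},1 \right)} \left(-32\right) = - 4 \frac{2}{-1} \left(3 + 1\right) \left(-32\right) = - 4 \cdot 2 \left(-1\right) 4 \left(-32\right) = - 4 \left(\left(-2\right) 4\right) \left(-32\right) = \left(-4\right) \left(-8\right) \left(-32\right) = 32 \left(-32\right) = -1024$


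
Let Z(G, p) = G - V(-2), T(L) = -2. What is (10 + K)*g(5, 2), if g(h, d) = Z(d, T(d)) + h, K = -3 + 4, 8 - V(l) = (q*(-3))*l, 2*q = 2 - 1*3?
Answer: -44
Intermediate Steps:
q = -½ (q = (2 - 1*3)/2 = (2 - 3)/2 = (½)*(-1) = -½ ≈ -0.50000)
V(l) = 8 - 3*l/2 (V(l) = 8 - (-½*(-3))*l = 8 - 3*l/2)
K = 1
Z(G, p) = -11 + G (Z(G, p) = G - (8 - 3/2*(-2)) = G - (8 + 3) = G - 1*11 = G - 11 = -11 + G)
g(h, d) = -11 + d + h (g(h, d) = (-11 + d) + h = -11 + d + h)
(10 + K)*g(5, 2) = (10 + 1)*(-11 + 2 + 5) = 11*(-4) = -44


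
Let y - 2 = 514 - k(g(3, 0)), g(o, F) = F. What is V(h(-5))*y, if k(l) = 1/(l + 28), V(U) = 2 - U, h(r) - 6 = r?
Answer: 14447/28 ≈ 515.96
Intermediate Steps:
h(r) = 6 + r
k(l) = 1/(28 + l)
y = 14447/28 (y = 2 + (514 - 1/(28 + 0)) = 2 + (514 - 1/28) = 2 + 14391/28 = 14447/28 ≈ 515.96)
V(h(-5))*y = (2 - (6 - 5))*(14447/28) = (2 - 1*1)*(14447/28) = (2 - 1)*(14447/28) = 1*(14447/28) = 14447/28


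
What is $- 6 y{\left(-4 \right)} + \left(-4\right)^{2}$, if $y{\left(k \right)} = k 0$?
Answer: $16$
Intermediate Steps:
$y{\left(k \right)} = 0$
$- 6 y{\left(-4 \right)} + \left(-4\right)^{2} = \left(-6\right) 0 + \left(-4\right)^{2} = 0 + 16 = 16$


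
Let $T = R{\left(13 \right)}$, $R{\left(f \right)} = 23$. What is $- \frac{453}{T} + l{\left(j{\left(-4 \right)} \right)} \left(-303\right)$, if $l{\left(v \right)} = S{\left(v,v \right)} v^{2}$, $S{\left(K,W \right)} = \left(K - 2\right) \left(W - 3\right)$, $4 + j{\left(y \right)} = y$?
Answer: $- \frac{49062213}{23} \approx -2.1331 \cdot 10^{6}$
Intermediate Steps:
$j{\left(y \right)} = -4 + y$
$T = 23$
$S{\left(K,W \right)} = \left(-3 + W\right) \left(-2 + K\right)$ ($S{\left(K,W \right)} = \left(-2 + K\right) \left(-3 + W\right) = \left(-3 + W\right) \left(-2 + K\right)$)
$l{\left(v \right)} = v^{2} \left(6 + v^{2} - 5 v\right)$ ($l{\left(v \right)} = \left(6 - 3 v - 2 v + v v\right) v^{2} = \left(6 - 3 v - 2 v + v^{2}\right) v^{2} = \left(6 + v^{2} - 5 v\right) v^{2} = v^{2} \left(6 + v^{2} - 5 v\right)$)
$- \frac{453}{T} + l{\left(j{\left(-4 \right)} \right)} \left(-303\right) = - \frac{453}{23} + \left(-4 - 4\right)^{2} \left(6 + \left(-4 - 4\right)^{2} - 5 \left(-4 - 4\right)\right) \left(-303\right) = \left(-453\right) \frac{1}{23} + \left(-8\right)^{2} \left(6 + \left(-8\right)^{2} - -40\right) \left(-303\right) = - \frac{453}{23} + 64 \left(6 + 64 + 40\right) \left(-303\right) = - \frac{453}{23} + 64 \cdot 110 \left(-303\right) = - \frac{453}{23} + 7040 \left(-303\right) = - \frac{453}{23} - 2133120 = - \frac{49062213}{23}$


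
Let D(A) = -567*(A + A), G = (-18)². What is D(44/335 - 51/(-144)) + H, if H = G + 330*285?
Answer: 251446797/2680 ≈ 93823.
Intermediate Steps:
G = 324
D(A) = -1134*A
H = 94374 (H = 324 + 330*285 = 324 + 94050 = 94374)
D(44/335 - 51/(-144)) + H = -1134*(44/335 - 51/(-144)) + 94374 = -1134*(44*(1/335) - 51*(-1/144)) + 94374 = -1134*(44/335 + 17/48) + 94374 = -1134*7807/16080 + 94374 = -1475523/2680 + 94374 = 251446797/2680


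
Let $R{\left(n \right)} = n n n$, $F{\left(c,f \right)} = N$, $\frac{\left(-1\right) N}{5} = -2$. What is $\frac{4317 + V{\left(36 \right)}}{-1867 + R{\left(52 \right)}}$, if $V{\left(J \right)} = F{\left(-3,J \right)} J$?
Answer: $\frac{1559}{46247} \approx 0.03371$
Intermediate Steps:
$N = 10$ ($N = \left(-5\right) \left(-2\right) = 10$)
$F{\left(c,f \right)} = 10$
$R{\left(n \right)} = n^{3}$ ($R{\left(n \right)} = n^{2} n = n^{3}$)
$V{\left(J \right)} = 10 J$
$\frac{4317 + V{\left(36 \right)}}{-1867 + R{\left(52 \right)}} = \frac{4317 + 10 \cdot 36}{-1867 + 52^{3}} = \frac{4317 + 360}{-1867 + 140608} = \frac{4677}{138741} = 4677 \cdot \frac{1}{138741} = \frac{1559}{46247}$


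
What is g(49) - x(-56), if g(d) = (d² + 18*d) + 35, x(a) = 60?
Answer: 3258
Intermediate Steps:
g(d) = 35 + d² + 18*d
g(49) - x(-56) = (35 + 49² + 18*49) - 1*60 = (35 + 2401 + 882) - 60 = 3318 - 60 = 3258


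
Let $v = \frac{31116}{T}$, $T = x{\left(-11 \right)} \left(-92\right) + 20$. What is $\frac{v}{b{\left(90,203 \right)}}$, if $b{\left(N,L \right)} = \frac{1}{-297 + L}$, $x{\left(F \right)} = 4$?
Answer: $\frac{243742}{29} \approx 8404.9$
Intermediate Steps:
$T = -348$ ($T = 4 \left(-92\right) + 20 = -368 + 20 = -348$)
$v = - \frac{2593}{29}$ ($v = \frac{31116}{-348} = 31116 \left(- \frac{1}{348}\right) = - \frac{2593}{29} \approx -89.414$)
$\frac{v}{b{\left(90,203 \right)}} = - \frac{2593}{29 \frac{1}{-297 + 203}} = - \frac{2593}{29 \frac{1}{-94}} = - \frac{2593}{29 \left(- \frac{1}{94}\right)} = \left(- \frac{2593}{29}\right) \left(-94\right) = \frac{243742}{29}$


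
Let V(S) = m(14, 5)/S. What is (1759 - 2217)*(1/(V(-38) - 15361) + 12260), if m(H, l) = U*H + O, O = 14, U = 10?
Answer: -819621993089/145968 ≈ -5.6151e+6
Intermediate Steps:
m(H, l) = 14 + 10*H (m(H, l) = 10*H + 14 = 14 + 10*H)
V(S) = 154/S (V(S) = (14 + 10*14)/S = (14 + 140)/S = 154/S)
(1759 - 2217)*(1/(V(-38) - 15361) + 12260) = (1759 - 2217)*(1/(154/(-38) - 15361) + 12260) = -458*(1/(154*(-1/38) - 15361) + 12260) = -458*(1/(-77/19 - 15361) + 12260) = -458*(1/(-291936/19) + 12260) = -458*(-19/291936 + 12260) = -458*3579135341/291936 = -819621993089/145968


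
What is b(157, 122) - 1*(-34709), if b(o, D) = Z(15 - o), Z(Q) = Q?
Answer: 34567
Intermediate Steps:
b(o, D) = 15 - o
b(157, 122) - 1*(-34709) = (15 - 1*157) - 1*(-34709) = (15 - 157) + 34709 = -142 + 34709 = 34567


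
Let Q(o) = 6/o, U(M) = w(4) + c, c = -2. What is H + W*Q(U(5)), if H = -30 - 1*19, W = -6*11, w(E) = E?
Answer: -247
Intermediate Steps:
W = -66
U(M) = 2 (U(M) = 4 - 2 = 2)
H = -49 (H = -30 - 19 = -49)
H + W*Q(U(5)) = -49 - 396/2 = -49 - 66*3 = -49 - 198 = -247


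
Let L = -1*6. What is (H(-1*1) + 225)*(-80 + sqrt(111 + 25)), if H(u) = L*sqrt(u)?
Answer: -6*(40 - sqrt(34))*(75 - 2*I) ≈ -15376.0 + 410.03*I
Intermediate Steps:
L = -6
H(u) = -6*sqrt(u)
(H(-1*1) + 225)*(-80 + sqrt(111 + 25)) = (-6*I + 225)*(-80 + sqrt(111 + 25)) = (-6*I + 225)*(-80 + sqrt(136)) = (-6*I + 225)*(-80 + 2*sqrt(34)) = (225 - 6*I)*(-80 + 2*sqrt(34)) = (-80 + 2*sqrt(34))*(225 - 6*I)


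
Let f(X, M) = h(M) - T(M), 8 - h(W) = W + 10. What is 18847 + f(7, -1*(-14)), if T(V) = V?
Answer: 18817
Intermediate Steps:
h(W) = -2 - W (h(W) = 8 - (W + 10) = 8 - (10 + W) = 8 + (-10 - W) = -2 - W)
f(X, M) = -2 - 2*M (f(X, M) = (-2 - M) - M = -2 - 2*M)
18847 + f(7, -1*(-14)) = 18847 + (-2 - (-2)*(-14)) = 18847 + (-2 - 2*14) = 18847 + (-2 - 28) = 18847 - 30 = 18817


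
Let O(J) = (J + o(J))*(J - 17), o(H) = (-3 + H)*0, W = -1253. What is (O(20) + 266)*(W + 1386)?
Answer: 43358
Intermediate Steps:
o(H) = 0
O(J) = J*(-17 + J) (O(J) = (J + 0)*(J - 17) = J*(-17 + J))
(O(20) + 266)*(W + 1386) = (20*(-17 + 20) + 266)*(-1253 + 1386) = (20*3 + 266)*133 = (60 + 266)*133 = 326*133 = 43358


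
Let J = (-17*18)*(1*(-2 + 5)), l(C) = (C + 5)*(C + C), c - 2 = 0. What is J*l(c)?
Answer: -25704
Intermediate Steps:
c = 2 (c = 2 + 0 = 2)
l(C) = 2*C*(5 + C) (l(C) = (5 + C)*(2*C) = 2*C*(5 + C))
J = -918 (J = -306*3 = -918)
J*l(c) = -1836*2*(5 + 2) = -1836*2*7 = -918*28 = -25704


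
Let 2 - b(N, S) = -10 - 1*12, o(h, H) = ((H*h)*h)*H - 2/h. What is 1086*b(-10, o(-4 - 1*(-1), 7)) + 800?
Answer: 26864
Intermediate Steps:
o(h, H) = -2/h + H²*h² (o(h, H) = (H*h²)*H - 2/h = H²*h² - 2/h = -2/h + H²*h²)
b(N, S) = 24 (b(N, S) = 2 - (-10 - 1*12) = 2 - (-10 - 12) = 2 - 1*(-22) = 2 + 22 = 24)
1086*b(-10, o(-4 - 1*(-1), 7)) + 800 = 1086*24 + 800 = 26064 + 800 = 26864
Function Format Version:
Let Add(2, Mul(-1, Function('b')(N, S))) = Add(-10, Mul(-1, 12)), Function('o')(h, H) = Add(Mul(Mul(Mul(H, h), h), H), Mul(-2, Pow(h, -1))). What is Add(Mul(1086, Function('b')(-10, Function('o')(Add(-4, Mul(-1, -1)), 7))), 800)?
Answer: 26864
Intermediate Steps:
Function('o')(h, H) = Add(Mul(-2, Pow(h, -1)), Mul(Pow(H, 2), Pow(h, 2))) (Function('o')(h, H) = Add(Mul(Mul(H, Pow(h, 2)), H), Mul(-2, Pow(h, -1))) = Add(Mul(Pow(H, 2), Pow(h, 2)), Mul(-2, Pow(h, -1))) = Add(Mul(-2, Pow(h, -1)), Mul(Pow(H, 2), Pow(h, 2))))
Function('b')(N, S) = 24 (Function('b')(N, S) = Add(2, Mul(-1, Add(-10, Mul(-1, 12)))) = Add(2, Mul(-1, Add(-10, -12))) = Add(2, Mul(-1, -22)) = Add(2, 22) = 24)
Add(Mul(1086, Function('b')(-10, Function('o')(Add(-4, Mul(-1, -1)), 7))), 800) = Add(Mul(1086, 24), 800) = Add(26064, 800) = 26864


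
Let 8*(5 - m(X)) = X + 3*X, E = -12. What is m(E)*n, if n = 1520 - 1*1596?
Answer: -836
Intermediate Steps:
n = -76 (n = 1520 - 1596 = -76)
m(X) = 5 - X/2 (m(X) = 5 - (X + 3*X)/8 = 5 - X/2)
m(E)*n = (5 - 1/2*(-12))*(-76) = (5 + 6)*(-76) = 11*(-76) = -836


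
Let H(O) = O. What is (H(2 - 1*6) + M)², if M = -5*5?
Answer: 841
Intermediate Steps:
M = -25
(H(2 - 1*6) + M)² = ((2 - 1*6) - 25)² = ((2 - 6) - 25)² = (-4 - 25)² = (-29)² = 841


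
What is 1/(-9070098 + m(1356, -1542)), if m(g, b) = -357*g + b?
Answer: -1/9555732 ≈ -1.0465e-7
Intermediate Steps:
m(g, b) = b - 357*g
1/(-9070098 + m(1356, -1542)) = 1/(-9070098 + (-1542 - 357*1356)) = 1/(-9070098 + (-1542 - 484092)) = 1/(-9070098 - 485634) = 1/(-9555732) = -1/9555732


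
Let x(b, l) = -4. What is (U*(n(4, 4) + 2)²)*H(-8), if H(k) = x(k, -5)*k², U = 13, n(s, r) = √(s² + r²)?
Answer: -119808 - 53248*√2 ≈ -1.9511e+5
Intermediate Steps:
n(s, r) = √(r² + s²)
H(k) = -4*k²
(U*(n(4, 4) + 2)²)*H(-8) = (13*(√(4² + 4²) + 2)²)*(-4*(-8)²) = (13*(√(16 + 16) + 2)²)*(-4*64) = (13*(√32 + 2)²)*(-256) = (13*(4*√2 + 2)²)*(-256) = (13*(2 + 4*√2)²)*(-256) = -3328*(2 + 4*√2)²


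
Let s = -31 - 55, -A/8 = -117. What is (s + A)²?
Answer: 722500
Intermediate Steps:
A = 936 (A = -8*(-117) = 936)
s = -86
(s + A)² = (-86 + 936)² = 850² = 722500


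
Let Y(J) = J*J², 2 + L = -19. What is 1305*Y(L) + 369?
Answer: -12085236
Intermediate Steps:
L = -21 (L = -2 - 19 = -21)
Y(J) = J³
1305*Y(L) + 369 = 1305*(-21)³ + 369 = 1305*(-9261) + 369 = -12085605 + 369 = -12085236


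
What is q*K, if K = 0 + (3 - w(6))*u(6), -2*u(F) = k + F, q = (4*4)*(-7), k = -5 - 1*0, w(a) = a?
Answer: -168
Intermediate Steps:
k = -5 (k = -5 + 0 = -5)
q = -112 (q = 16*(-7) = -112)
u(F) = 5/2 - F/2 (u(F) = -(-5 + F)/2 = 5/2 - F/2)
K = 3/2 (K = 0 + (3 - 1*6)*(5/2 - 1/2*6) = 0 + (3 - 6)*(5/2 - 3) = 0 - 3*(-1/2) = 0 + 3/2 = 3/2 ≈ 1.5000)
q*K = -112*3/2 = -168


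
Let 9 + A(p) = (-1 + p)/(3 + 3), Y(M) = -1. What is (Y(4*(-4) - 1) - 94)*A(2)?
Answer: 5035/6 ≈ 839.17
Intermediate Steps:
A(p) = -55/6 + p/6 (A(p) = -9 + (-1 + p)/(3 + 3) = -9 + (-1 + p)/6 = -9 + (-1 + p)*(⅙) = -9 + (-⅙ + p/6) = -55/6 + p/6)
(Y(4*(-4) - 1) - 94)*A(2) = (-1 - 94)*(-55/6 + (⅙)*2) = -95*(-55/6 + ⅓) = -95*(-53/6) = 5035/6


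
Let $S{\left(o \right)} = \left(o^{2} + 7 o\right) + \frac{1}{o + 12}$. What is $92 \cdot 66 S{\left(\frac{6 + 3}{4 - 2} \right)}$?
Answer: $314594$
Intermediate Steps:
$S{\left(o \right)} = o^{2} + \frac{1}{12 + o} + 7 o$ ($S{\left(o \right)} = \left(o^{2} + 7 o\right) + \frac{1}{12 + o} = o^{2} + \frac{1}{12 + o} + 7 o$)
$92 \cdot 66 S{\left(\frac{6 + 3}{4 - 2} \right)} = 92 \cdot 66 \frac{1 + \left(\frac{6 + 3}{4 - 2}\right)^{3} + 19 \left(\frac{6 + 3}{4 - 2}\right)^{2} + 84 \frac{6 + 3}{4 - 2}}{12 + \frac{6 + 3}{4 - 2}} = 6072 \frac{1 + \left(\frac{9}{2}\right)^{3} + 19 \left(\frac{9}{2}\right)^{2} + 84 \cdot \frac{9}{2}}{12 + \frac{9}{2}} = 6072 \frac{1 + \frac{729}{8} + 19 \cdot \frac{81}{4} + 378}{\frac{33}{2}} = 6072 \frac{2 \left(1 + \frac{729}{8} + \frac{1539}{4} + 378\right)}{33} = 6072 \cdot \frac{2}{33} \cdot \frac{6839}{8} = 6072 \cdot \frac{6839}{132} = 314594$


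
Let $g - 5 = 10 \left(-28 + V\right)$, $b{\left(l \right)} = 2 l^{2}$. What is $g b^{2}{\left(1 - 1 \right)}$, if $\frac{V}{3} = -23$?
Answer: $0$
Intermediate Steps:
$V = -69$ ($V = 3 \left(-23\right) = -69$)
$g = -965$ ($g = 5 + 10 \left(-28 - 69\right) = 5 + 10 \left(-97\right) = 5 - 970 = -965$)
$g b^{2}{\left(1 - 1 \right)} = - 965 \left(2 \left(1 - 1\right)^{2}\right)^{2} = - 965 \left(2 \cdot 0^{2}\right)^{2} = - 965 \left(2 \cdot 0\right)^{2} = - 965 \cdot 0^{2} = \left(-965\right) 0 = 0$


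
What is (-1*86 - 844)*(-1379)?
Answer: 1282470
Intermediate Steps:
(-1*86 - 844)*(-1379) = (-86 - 844)*(-1379) = -930*(-1379) = 1282470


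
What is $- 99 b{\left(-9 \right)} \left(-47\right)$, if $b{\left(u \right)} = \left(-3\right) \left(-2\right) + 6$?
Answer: $55836$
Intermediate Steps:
$b{\left(u \right)} = 12$ ($b{\left(u \right)} = 6 + 6 = 12$)
$- 99 b{\left(-9 \right)} \left(-47\right) = \left(-99\right) 12 \left(-47\right) = \left(-1188\right) \left(-47\right) = 55836$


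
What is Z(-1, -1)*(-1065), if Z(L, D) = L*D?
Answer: -1065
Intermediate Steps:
Z(L, D) = D*L
Z(-1, -1)*(-1065) = -1*(-1)*(-1065) = 1*(-1065) = -1065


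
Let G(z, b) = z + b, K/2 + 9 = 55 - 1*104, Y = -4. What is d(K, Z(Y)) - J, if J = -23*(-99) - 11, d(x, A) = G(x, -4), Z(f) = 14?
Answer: -2386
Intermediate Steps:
K = -116 (K = -18 + 2*(55 - 1*104) = -18 + 2*(55 - 104) = -18 + 2*(-49) = -18 - 98 = -116)
G(z, b) = b + z
d(x, A) = -4 + x
J = 2266 (J = 2277 - 11 = 2266)
d(K, Z(Y)) - J = (-4 - 116) - 1*2266 = -120 - 2266 = -2386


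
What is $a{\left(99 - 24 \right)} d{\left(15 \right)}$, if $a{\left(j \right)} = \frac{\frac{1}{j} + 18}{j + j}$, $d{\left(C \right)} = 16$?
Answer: $\frac{10808}{5625} \approx 1.9214$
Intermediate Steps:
$a{\left(j \right)} = \frac{18 + \frac{1}{j}}{2 j}$
$a{\left(99 - 24 \right)} d{\left(15 \right)} = \frac{1 + 18 \left(99 - 24\right)}{2 \left(99 - 24\right)^{2}} \cdot 16 = \frac{1 + 18 \cdot 75}{2 \cdot 5625} \cdot 16 = \frac{1}{2} \cdot \frac{1}{5625} \left(1 + 1350\right) 16 = \frac{1}{2} \cdot \frac{1}{5625} \cdot 1351 \cdot 16 = \frac{1351}{11250} \cdot 16 = \frac{10808}{5625}$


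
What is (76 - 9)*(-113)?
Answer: -7571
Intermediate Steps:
(76 - 9)*(-113) = 67*(-113) = -7571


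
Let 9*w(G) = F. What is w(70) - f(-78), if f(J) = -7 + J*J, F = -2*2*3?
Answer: -18235/3 ≈ -6078.3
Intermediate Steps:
F = -12 (F = -4*3 = -12)
f(J) = -7 + J²
w(G) = -4/3 (w(G) = (⅑)*(-12) = -4/3)
w(70) - f(-78) = -4/3 - (-7 + (-78)²) = -4/3 - (-7 + 6084) = -4/3 - 1*6077 = -4/3 - 6077 = -18235/3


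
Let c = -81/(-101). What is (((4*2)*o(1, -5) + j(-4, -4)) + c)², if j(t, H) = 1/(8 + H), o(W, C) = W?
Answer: 13373649/163216 ≈ 81.938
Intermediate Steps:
c = 81/101 (c = -81*(-1/101) = 81/101 ≈ 0.80198)
(((4*2)*o(1, -5) + j(-4, -4)) + c)² = (((4*2)*1 + 1/(8 - 4)) + 81/101)² = ((8*1 + 1/4) + 81/101)² = ((8 + ¼) + 81/101)² = (33/4 + 81/101)² = (3657/404)² = 13373649/163216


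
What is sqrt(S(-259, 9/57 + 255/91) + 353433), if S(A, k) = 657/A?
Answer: sqrt(23708468910)/259 ≈ 594.50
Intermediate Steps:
sqrt(S(-259, 9/57 + 255/91) + 353433) = sqrt(657/(-259) + 353433) = sqrt(657*(-1/259) + 353433) = sqrt(-657/259 + 353433) = sqrt(91538490/259) = sqrt(23708468910)/259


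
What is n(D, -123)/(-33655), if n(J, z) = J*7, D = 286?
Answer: -2002/33655 ≈ -0.059486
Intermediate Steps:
n(J, z) = 7*J
n(D, -123)/(-33655) = (7*286)/(-33655) = 2002*(-1/33655) = -2002/33655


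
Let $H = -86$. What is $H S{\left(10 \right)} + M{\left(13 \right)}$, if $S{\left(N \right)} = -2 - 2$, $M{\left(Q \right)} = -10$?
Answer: $334$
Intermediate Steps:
$S{\left(N \right)} = -4$
$H S{\left(10 \right)} + M{\left(13 \right)} = \left(-86\right) \left(-4\right) - 10 = 344 - 10 = 334$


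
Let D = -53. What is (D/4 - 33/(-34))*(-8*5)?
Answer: 8350/17 ≈ 491.18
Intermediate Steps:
(D/4 - 33/(-34))*(-8*5) = (-53/4 - 33/(-34))*(-8*5) = (-53*1/4 - 33*(-1/34))*(-40) = (-53/4 + 33/34)*(-40) = -835/68*(-40) = 8350/17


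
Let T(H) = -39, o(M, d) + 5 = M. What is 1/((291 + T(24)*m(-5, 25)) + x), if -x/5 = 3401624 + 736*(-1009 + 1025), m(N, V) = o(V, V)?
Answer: -1/17067489 ≈ -5.8591e-8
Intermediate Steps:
o(M, d) = -5 + M
m(N, V) = -5 + V
x = -17067000 (x = -5*(3401624 + 736*(-1009 + 1025)) = -5*(3401624 + 736*16) = -5*(3401624 + 11776) = -5*3413400 = -17067000)
1/((291 + T(24)*m(-5, 25)) + x) = 1/((291 - 39*(-5 + 25)) - 17067000) = 1/((291 - 39*20) - 17067000) = 1/((291 - 780) - 17067000) = 1/(-489 - 17067000) = 1/(-17067489) = -1/17067489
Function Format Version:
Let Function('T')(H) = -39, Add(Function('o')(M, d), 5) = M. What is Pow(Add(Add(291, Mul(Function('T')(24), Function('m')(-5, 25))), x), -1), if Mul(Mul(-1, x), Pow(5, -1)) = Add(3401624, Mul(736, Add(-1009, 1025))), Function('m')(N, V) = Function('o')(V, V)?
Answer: Rational(-1, 17067489) ≈ -5.8591e-8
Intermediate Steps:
Function('o')(M, d) = Add(-5, M)
Function('m')(N, V) = Add(-5, V)
x = -17067000 (x = Mul(-5, Add(3401624, Mul(736, Add(-1009, 1025)))) = Mul(-5, Add(3401624, Mul(736, 16))) = Mul(-5, Add(3401624, 11776)) = Mul(-5, 3413400) = -17067000)
Pow(Add(Add(291, Mul(Function('T')(24), Function('m')(-5, 25))), x), -1) = Pow(Add(Add(291, Mul(-39, Add(-5, 25))), -17067000), -1) = Pow(Add(Add(291, Mul(-39, 20)), -17067000), -1) = Pow(Add(Add(291, -780), -17067000), -1) = Pow(Add(-489, -17067000), -1) = Pow(-17067489, -1) = Rational(-1, 17067489)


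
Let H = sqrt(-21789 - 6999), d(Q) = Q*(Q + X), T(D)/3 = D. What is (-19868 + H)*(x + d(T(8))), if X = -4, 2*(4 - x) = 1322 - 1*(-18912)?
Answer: 191388444 - 19266*I*sqrt(7197) ≈ 1.9139e+8 - 1.6344e+6*I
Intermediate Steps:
T(D) = 3*D
x = -10113 (x = 4 - (1322 - 1*(-18912))/2 = 4 - (1322 + 18912)/2 = 4 - 1/2*20234 = 4 - 10117 = -10113)
d(Q) = Q*(-4 + Q) (d(Q) = Q*(Q - 4) = Q*(-4 + Q))
H = 2*I*sqrt(7197) (H = sqrt(-28788) = 2*I*sqrt(7197) ≈ 169.67*I)
(-19868 + H)*(x + d(T(8))) = (-19868 + 2*I*sqrt(7197))*(-10113 + (3*8)*(-4 + 3*8)) = (-19868 + 2*I*sqrt(7197))*(-10113 + 24*(-4 + 24)) = (-19868 + 2*I*sqrt(7197))*(-10113 + 24*20) = (-19868 + 2*I*sqrt(7197))*(-10113 + 480) = (-19868 + 2*I*sqrt(7197))*(-9633) = 191388444 - 19266*I*sqrt(7197)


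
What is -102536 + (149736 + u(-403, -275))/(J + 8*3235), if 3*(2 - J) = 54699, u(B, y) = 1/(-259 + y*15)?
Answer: -3437705393153/33533216 ≈ -1.0252e+5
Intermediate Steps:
u(B, y) = 1/(-259 + 15*y)
J = -18231 (J = 2 - ⅓*54699 = 2 - 18233 = -18231)
-102536 + (149736 + u(-403, -275))/(J + 8*3235) = -102536 + (149736 + 1/(-259 + 15*(-275)))/(-18231 + 8*3235) = -102536 + (149736 + 1/(-259 - 4125))/(-18231 + 25880) = -102536 + (149736 + 1/(-4384))/7649 = -102536 + (149736 - 1/4384)*(1/7649) = -102536 + (656442623/4384)*(1/7649) = -102536 + 656442623/33533216 = -3437705393153/33533216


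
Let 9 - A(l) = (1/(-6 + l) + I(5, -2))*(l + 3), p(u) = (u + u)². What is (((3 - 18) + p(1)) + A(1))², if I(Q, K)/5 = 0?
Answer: 36/25 ≈ 1.4400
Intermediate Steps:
I(Q, K) = 0 (I(Q, K) = 5*0 = 0)
p(u) = 4*u² (p(u) = (2*u)² = 4*u²)
A(l) = 9 - (3 + l)/(-6 + l) (A(l) = 9 - (1/(-6 + l) + 0)*(l + 3) = 9 - (3 + l)/(-6 + l))
(((3 - 18) + p(1)) + A(1))² = (((3 - 18) + 4*1²) + (-57 + 8*1)/(-6 + 1))² = ((-15 + 4*1) + (-57 + 8)/(-5))² = ((-15 + 4) - ⅕*(-49))² = (-11 + 49/5)² = (-6/5)² = 36/25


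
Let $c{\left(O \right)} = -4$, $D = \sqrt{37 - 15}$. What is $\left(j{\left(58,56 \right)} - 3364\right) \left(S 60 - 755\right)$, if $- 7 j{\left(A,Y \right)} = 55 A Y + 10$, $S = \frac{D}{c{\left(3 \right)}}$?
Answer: $\frac{152659490}{7} + \frac{3032970 \sqrt{22}}{7} \approx 2.3841 \cdot 10^{7}$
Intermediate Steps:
$D = \sqrt{22} \approx 4.6904$
$S = - \frac{\sqrt{22}}{4}$ ($S = \frac{\sqrt{22}}{-4} = \sqrt{22} \left(- \frac{1}{4}\right) = - \frac{\sqrt{22}}{4} \approx -1.1726$)
$j{\left(A,Y \right)} = - \frac{10}{7} - \frac{55 A Y}{7}$ ($j{\left(A,Y \right)} = - \frac{55 A Y + 10}{7} = - \frac{10 + 55 A Y}{7} = - \frac{10}{7} - \frac{55 A Y}{7}$)
$\left(j{\left(58,56 \right)} - 3364\right) \left(S 60 - 755\right) = \left(\left(- \frac{10}{7} - \frac{3190}{7} \cdot 56\right) - 3364\right) \left(- \frac{\sqrt{22}}{4} \cdot 60 - 755\right) = \left(\left(- \frac{10}{7} - 25520\right) - 3364\right) \left(- 15 \sqrt{22} - 755\right) = \left(- \frac{178650}{7} - 3364\right) \left(-755 - 15 \sqrt{22}\right) = - \frac{202198 \left(-755 - 15 \sqrt{22}\right)}{7} = \frac{152659490}{7} + \frac{3032970 \sqrt{22}}{7}$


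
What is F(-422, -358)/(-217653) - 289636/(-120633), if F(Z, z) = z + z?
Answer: 7014057504/2917348261 ≈ 2.4043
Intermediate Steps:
F(Z, z) = 2*z
F(-422, -358)/(-217653) - 289636/(-120633) = (2*(-358))/(-217653) - 289636/(-120633) = -716*(-1/217653) - 289636*(-1/120633) = 716/217653 + 289636/120633 = 7014057504/2917348261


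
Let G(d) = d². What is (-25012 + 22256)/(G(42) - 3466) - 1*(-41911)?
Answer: 35667639/851 ≈ 41913.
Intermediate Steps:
(-25012 + 22256)/(G(42) - 3466) - 1*(-41911) = (-25012 + 22256)/(42² - 3466) - 1*(-41911) = -2756/(1764 - 3466) + 41911 = -2756/(-1702) + 41911 = -2756*(-1/1702) + 41911 = 1378/851 + 41911 = 35667639/851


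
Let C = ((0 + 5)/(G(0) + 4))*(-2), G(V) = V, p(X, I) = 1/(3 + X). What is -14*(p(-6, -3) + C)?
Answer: 119/3 ≈ 39.667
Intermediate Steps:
C = -5/2 (C = ((0 + 5)/(0 + 4))*(-2) = (5/4)*(-2) = -5/2 ≈ -2.5000)
-14*(p(-6, -3) + C) = -14*(1/(3 - 6) - 5/2) = -14*(1/(-3) - 5/2) = -14*(-⅓ - 5/2) = -14*(-17/6) = 119/3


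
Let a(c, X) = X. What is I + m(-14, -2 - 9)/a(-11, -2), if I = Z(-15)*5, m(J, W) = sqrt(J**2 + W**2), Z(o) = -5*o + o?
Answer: 300 - sqrt(317)/2 ≈ 291.10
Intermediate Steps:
Z(o) = -4*o
I = 300 (I = -4*(-15)*5 = 60*5 = 300)
I + m(-14, -2 - 9)/a(-11, -2) = 300 + sqrt((-14)**2 + (-2 - 9)**2)/(-2) = 300 + sqrt(196 + (-11)**2)*(-1/2) = 300 + sqrt(196 + 121)*(-1/2) = 300 + sqrt(317)*(-1/2) = 300 - sqrt(317)/2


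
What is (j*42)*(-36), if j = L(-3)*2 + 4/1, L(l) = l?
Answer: 3024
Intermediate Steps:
j = -2 (j = -3*2 + 4/1 = -6 + 4*1 = -6 + 4 = -2)
(j*42)*(-36) = -2*42*(-36) = -84*(-36) = 3024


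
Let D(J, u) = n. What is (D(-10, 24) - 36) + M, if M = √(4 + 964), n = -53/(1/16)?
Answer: -884 + 22*√2 ≈ -852.89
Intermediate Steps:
n = -848 (n = -53/1/16 = -53*16 = -848)
D(J, u) = -848
M = 22*√2 (M = √968 = 22*√2 ≈ 31.113)
(D(-10, 24) - 36) + M = (-848 - 36) + 22*√2 = -884 + 22*√2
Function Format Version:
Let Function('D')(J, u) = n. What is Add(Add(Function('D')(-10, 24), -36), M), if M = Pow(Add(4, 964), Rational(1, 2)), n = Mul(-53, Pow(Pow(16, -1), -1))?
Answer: Add(-884, Mul(22, Pow(2, Rational(1, 2)))) ≈ -852.89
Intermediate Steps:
n = -848 (n = Mul(-53, Pow(Rational(1, 16), -1)) = Mul(-53, 16) = -848)
Function('D')(J, u) = -848
M = Mul(22, Pow(2, Rational(1, 2))) (M = Pow(968, Rational(1, 2)) = Mul(22, Pow(2, Rational(1, 2))) ≈ 31.113)
Add(Add(Function('D')(-10, 24), -36), M) = Add(Add(-848, -36), Mul(22, Pow(2, Rational(1, 2)))) = Add(-884, Mul(22, Pow(2, Rational(1, 2))))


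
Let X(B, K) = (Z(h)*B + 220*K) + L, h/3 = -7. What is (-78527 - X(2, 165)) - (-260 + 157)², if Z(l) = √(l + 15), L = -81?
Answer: -125355 - 2*I*√6 ≈ -1.2536e+5 - 4.899*I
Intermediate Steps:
h = -21 (h = 3*(-7) = -21)
Z(l) = √(15 + l)
X(B, K) = -81 + 220*K + I*B*√6 (X(B, K) = (√(15 - 21)*B + 220*K) - 81 = (√(-6)*B + 220*K) - 81 = ((I*√6)*B + 220*K) - 81 = (I*B*√6 + 220*K) - 81 = (220*K + I*B*√6) - 81 = -81 + 220*K + I*B*√6)
(-78527 - X(2, 165)) - (-260 + 157)² = (-78527 - (-81 + 220*165 + I*2*√6)) - (-260 + 157)² = (-78527 - (-81 + 36300 + 2*I*√6)) - 1*(-103)² = (-78527 - (36219 + 2*I*√6)) - 1*10609 = (-78527 + (-36219 - 2*I*√6)) - 10609 = (-114746 - 2*I*√6) - 10609 = -125355 - 2*I*√6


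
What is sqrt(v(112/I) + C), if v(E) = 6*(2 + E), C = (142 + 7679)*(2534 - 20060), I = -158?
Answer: 3*I*sqrt(95051011282)/79 ≈ 11708.0*I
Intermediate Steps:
C = -137070846 (C = 7821*(-17526) = -137070846)
v(E) = 12 + 6*E
sqrt(v(112/I) + C) = sqrt((12 + 6*(112/(-158))) - 137070846) = sqrt((12 + 6*(112*(-1/158))) - 137070846) = sqrt((12 + 6*(-56/79)) - 137070846) = sqrt((12 - 336/79) - 137070846) = sqrt(612/79 - 137070846) = sqrt(-10828596222/79) = 3*I*sqrt(95051011282)/79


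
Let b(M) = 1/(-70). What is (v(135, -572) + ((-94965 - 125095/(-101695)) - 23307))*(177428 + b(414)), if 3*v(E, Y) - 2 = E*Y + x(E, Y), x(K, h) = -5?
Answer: -2598481987692078/101695 ≈ -2.5552e+10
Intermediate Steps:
b(M) = -1/70
v(E, Y) = -1 + E*Y/3 (v(E, Y) = ⅔ + (E*Y - 5)/3 = ⅔ + (-5 + E*Y)/3 = ⅔ + (-5/3 + E*Y/3) = -1 + E*Y/3)
(v(135, -572) + ((-94965 - 125095/(-101695)) - 23307))*(177428 + b(414)) = ((-1 + (⅓)*135*(-572)) + ((-94965 - 125095/(-101695)) - 23307))*(177428 - 1/70) = ((-1 - 25740) + ((-94965 - 125095*(-1)/101695) - 23307))*(12419959/70) = (-25741 + ((-94965 - 1*(-25019/20339)) - 23307))*(12419959/70) = (-25741 + ((-94965 + 25019/20339) - 23307))*(12419959/70) = (-25741 + (-1931468116/20339 - 23307))*(12419959/70) = (-25741 - 2405509189/20339)*(12419959/70) = -2929055388/20339*12419959/70 = -2598481987692078/101695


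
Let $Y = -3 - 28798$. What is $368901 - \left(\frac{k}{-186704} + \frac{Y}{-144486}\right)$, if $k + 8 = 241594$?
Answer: $\frac{2487886253092159}{6744028536} \approx 3.689 \cdot 10^{5}$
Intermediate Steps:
$k = 241586$ ($k = -8 + 241594 = 241586$)
$Y = -28801$ ($Y = -3 - 28798 = -28801$)
$368901 - \left(\frac{k}{-186704} + \frac{Y}{-144486}\right) = 368901 - \left(\frac{241586}{-186704} - \frac{28801}{-144486}\right) = 368901 - \left(241586 \left(- \frac{1}{186704}\right) - - \frac{28801}{144486}\right) = 368901 - \left(- \frac{120793}{93352} + \frac{28801}{144486}\right) = 368901 - - \frac{7382133223}{6744028536} = 368901 + \frac{7382133223}{6744028536} = \frac{2487886253092159}{6744028536}$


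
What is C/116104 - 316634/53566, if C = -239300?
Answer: -6197602217/777403358 ≈ -7.9722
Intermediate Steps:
C/116104 - 316634/53566 = -239300/116104 - 316634/53566 = -239300*1/116104 - 316634*1/53566 = -59825/29026 - 158317/26783 = -6197602217/777403358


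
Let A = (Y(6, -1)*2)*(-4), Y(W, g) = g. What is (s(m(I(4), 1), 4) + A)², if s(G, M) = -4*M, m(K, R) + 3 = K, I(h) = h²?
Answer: 64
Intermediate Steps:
m(K, R) = -3 + K
A = 8 (A = -1*2*(-4) = -2*(-4) = 8)
(s(m(I(4), 1), 4) + A)² = (-4*4 + 8)² = (-16 + 8)² = (-8)² = 64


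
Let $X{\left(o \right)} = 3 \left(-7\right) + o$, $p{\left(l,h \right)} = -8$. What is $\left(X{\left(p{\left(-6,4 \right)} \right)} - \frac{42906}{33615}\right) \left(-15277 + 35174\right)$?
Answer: $- \frac{6749997559}{11205} \approx -6.0241 \cdot 10^{5}$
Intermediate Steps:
$X{\left(o \right)} = -21 + o$
$\left(X{\left(p{\left(-6,4 \right)} \right)} - \frac{42906}{33615}\right) \left(-15277 + 35174\right) = \left(\left(-21 - 8\right) - \frac{42906}{33615}\right) \left(-15277 + 35174\right) = \left(-29 - \frac{14302}{11205}\right) 19897 = \left(- \frac{339247}{11205}\right) 19897 = - \frac{6749997559}{11205}$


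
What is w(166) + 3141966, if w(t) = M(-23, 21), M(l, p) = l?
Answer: 3141943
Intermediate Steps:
w(t) = -23
w(166) + 3141966 = -23 + 3141966 = 3141943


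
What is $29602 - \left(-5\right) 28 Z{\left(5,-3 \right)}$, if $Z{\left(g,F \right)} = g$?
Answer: $30302$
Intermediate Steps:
$29602 - \left(-5\right) 28 Z{\left(5,-3 \right)} = 29602 - \left(-5\right) 28 \cdot 5 = 29602 - \left(-140\right) 5 = 29602 - -700 = 29602 + 700 = 30302$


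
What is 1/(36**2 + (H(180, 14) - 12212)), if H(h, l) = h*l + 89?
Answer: -1/8307 ≈ -0.00012038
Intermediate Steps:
H(h, l) = 89 + h*l
1/(36**2 + (H(180, 14) - 12212)) = 1/(36**2 + ((89 + 180*14) - 12212)) = 1/(1296 + ((89 + 2520) - 12212)) = 1/(1296 + (2609 - 12212)) = 1/(1296 - 9603) = 1/(-8307) = -1/8307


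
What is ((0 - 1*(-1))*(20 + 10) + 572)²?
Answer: 362404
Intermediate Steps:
((0 - 1*(-1))*(20 + 10) + 572)² = ((0 + 1)*30 + 572)² = (1*30 + 572)² = (30 + 572)² = 602² = 362404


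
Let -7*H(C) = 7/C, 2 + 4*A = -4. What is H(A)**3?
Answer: 8/27 ≈ 0.29630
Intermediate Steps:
A = -3/2 (A = -1/2 + (1/4)*(-4) = -1/2 - 1 = -3/2 ≈ -1.5000)
H(C) = -1/C
H(A)**3 = (-1/(-3/2))**3 = (-1*(-2/3))**3 = (2/3)**3 = 8/27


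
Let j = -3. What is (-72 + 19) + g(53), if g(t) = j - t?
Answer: -109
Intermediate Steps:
g(t) = -3 - t
(-72 + 19) + g(53) = (-72 + 19) + (-3 - 1*53) = -53 + (-3 - 53) = -53 - 56 = -109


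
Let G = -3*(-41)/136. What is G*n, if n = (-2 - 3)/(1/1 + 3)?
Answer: -615/544 ≈ -1.1305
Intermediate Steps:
n = -5/4 (n = -5/(1*1 + 3) = -5/(1 + 3) = -5/4 ≈ -1.2500)
G = 123/136 (G = 123*(1/136) = 123/136 ≈ 0.90441)
G*n = (123/136)*(-5/4) = -615/544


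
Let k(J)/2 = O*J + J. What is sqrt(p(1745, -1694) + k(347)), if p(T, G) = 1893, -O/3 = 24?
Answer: I*sqrt(47381) ≈ 217.67*I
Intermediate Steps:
O = -72 (O = -3*24 = -72)
k(J) = -142*J (k(J) = 2*(-72*J + J) = 2*(-71*J) = -142*J)
sqrt(p(1745, -1694) + k(347)) = sqrt(1893 - 142*347) = sqrt(1893 - 49274) = sqrt(-47381) = I*sqrt(47381)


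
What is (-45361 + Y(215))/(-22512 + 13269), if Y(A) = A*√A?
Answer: 45361/9243 - 215*√215/9243 ≈ 4.5665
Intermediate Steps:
Y(A) = A^(3/2)
(-45361 + Y(215))/(-22512 + 13269) = (-45361 + 215^(3/2))/(-22512 + 13269) = (-45361 + 215*√215)/(-9243) = (-45361 + 215*√215)*(-1/9243) = 45361/9243 - 215*√215/9243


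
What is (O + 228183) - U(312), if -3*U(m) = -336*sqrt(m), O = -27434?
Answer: 200749 - 224*sqrt(78) ≈ 1.9877e+5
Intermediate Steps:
U(m) = 112*sqrt(m) (U(m) = -(-112)*sqrt(m) = 112*sqrt(m))
(O + 228183) - U(312) = (-27434 + 228183) - 112*sqrt(312) = 200749 - 112*2*sqrt(78) = 200749 - 224*sqrt(78)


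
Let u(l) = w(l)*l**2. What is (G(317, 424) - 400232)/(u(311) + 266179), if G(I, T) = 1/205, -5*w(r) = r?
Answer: 7458869/107156616 ≈ 0.069607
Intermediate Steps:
w(r) = -r/5
G(I, T) = 1/205
u(l) = -l**3/5 (u(l) = (-l/5)*l**2 = -l**3/5)
(G(317, 424) - 400232)/(u(311) + 266179) = (1/205 - 400232)/(-1/5*311**3 + 266179) = -82047559/(205*(-1/5*30080231 + 266179)) = -82047559/(205*(-30080231/5 + 266179)) = -82047559/(205*(-28749336/5)) = -82047559/205*(-5/28749336) = 7458869/107156616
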